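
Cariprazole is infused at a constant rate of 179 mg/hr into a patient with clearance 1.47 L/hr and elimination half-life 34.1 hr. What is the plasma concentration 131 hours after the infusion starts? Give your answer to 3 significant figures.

113 µg/mL

Css = rate / CL = 179 / 1.47 = 121.8 µg/mL
k = ln 2 / 34.1 = 0.02033 hr⁻¹
C(t) = Css (1 − e^(−kt)) = 121.8 × (1 − e^(−2.663)) = 121.8 × 0.9302 ≈ 113 µg/mL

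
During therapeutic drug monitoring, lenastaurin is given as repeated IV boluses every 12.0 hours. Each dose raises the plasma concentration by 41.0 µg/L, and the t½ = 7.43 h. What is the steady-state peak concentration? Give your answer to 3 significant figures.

k = ln 2 / 7.43 = 0.09329 h⁻¹
Fraction remaining after one interval: e^(−kτ) = e^(−0.09329 × 12.0) = 0.3264
R = 1 / (1 − 0.3264) = 1.485
Css,max = 41.0 × 1.485 ≈ 60.9 µg/L

60.9 µg/L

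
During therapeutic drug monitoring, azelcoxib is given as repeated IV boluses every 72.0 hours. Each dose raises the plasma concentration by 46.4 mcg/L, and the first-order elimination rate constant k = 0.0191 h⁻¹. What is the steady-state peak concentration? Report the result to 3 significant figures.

62.1 mcg/L

Fraction remaining after one interval: e^(−kτ) = e^(−0.01910 × 72.0) = 0.2528
R = 1 / (1 − 0.2528) = 1.338
Css,max = 46.4 × 1.338 ≈ 62.1 mcg/L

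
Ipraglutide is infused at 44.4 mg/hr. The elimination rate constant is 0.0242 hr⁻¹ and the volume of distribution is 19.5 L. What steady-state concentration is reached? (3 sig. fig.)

CL = k · V = 0.0242 × 19.5 = 0.4719 L/hr
Css = rate / CL = 44.4 / 0.4719 ≈ 94.1 µg/mL

94.1 µg/mL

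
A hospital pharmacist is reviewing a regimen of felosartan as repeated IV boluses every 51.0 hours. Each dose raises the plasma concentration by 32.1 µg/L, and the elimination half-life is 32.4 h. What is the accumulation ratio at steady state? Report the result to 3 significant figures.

1.51

k = ln 2 / 32.4 = 0.02139 h⁻¹
Fraction remaining after one interval: e^(−kτ) = e^(−0.02139 × 51.0) = 0.3359
R = 1 / (1 − 0.3359) = 1 / 0.6641 ≈ 1.51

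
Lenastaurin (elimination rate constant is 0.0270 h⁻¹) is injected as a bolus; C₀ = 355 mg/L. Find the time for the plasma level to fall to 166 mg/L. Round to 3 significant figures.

28.2 hours

C(t) = C₀ e^(−kt)  ⇒  t = ln(C₀/C) / k
t = ln(355/166) / 0.02700 = 0.7601 / 0.02700 ≈ 28.2 hours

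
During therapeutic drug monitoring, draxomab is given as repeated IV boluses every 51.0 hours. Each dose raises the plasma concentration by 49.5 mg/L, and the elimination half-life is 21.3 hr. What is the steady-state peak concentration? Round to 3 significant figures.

61.1 mg/L

k = ln 2 / 21.3 = 0.03254 hr⁻¹
Fraction remaining after one interval: e^(−kτ) = e^(−0.03254 × 51.0) = 0.1902
R = 1 / (1 − 0.1902) = 1.235
Css,max = 49.5 × 1.235 ≈ 61.1 mg/L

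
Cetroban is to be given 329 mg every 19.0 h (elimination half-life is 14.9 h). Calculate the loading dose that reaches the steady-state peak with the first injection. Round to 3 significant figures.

561 mg

k = ln 2 / 14.9 = 0.04652 h⁻¹
Accumulation ratio R = 1 / (1 − e^(−kτ)) = 1 / (1 − e^(−0.04652×19.0)) = 1 / (1 − 0.4132) = 1.704
Loading dose = maintenance dose × R = 329 × 1.704 ≈ 561 mg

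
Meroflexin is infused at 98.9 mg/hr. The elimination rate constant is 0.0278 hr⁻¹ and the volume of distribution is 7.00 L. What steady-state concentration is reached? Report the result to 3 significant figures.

CL = k · V = 0.0278 × 7.00 = 0.1946 L/hr
Css = rate / CL = 98.9 / 0.1946 ≈ 508 mg/L

508 mg/L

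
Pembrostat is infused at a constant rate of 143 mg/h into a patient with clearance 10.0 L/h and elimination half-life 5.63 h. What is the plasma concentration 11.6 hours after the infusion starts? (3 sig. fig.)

10.9 µg/mL

Css = rate / CL = 143 / 10.0 = 14.30 µg/mL
k = ln 2 / 5.63 = 0.1231 h⁻¹
C(t) = Css (1 − e^(−kt)) = 14.30 × (1 − e^(−1.428)) = 14.30 × 0.7602 ≈ 10.9 µg/mL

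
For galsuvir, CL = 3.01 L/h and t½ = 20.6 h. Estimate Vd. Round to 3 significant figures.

89.5 L

k = ln 2 / t½ = ln 2 / 20.6 = 0.03365 h⁻¹
V = CL / k = 3.01 / 0.03365 ≈ 89.5 L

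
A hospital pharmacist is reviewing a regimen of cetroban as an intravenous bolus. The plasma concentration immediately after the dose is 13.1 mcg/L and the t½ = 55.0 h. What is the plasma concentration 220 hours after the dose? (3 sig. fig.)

0.819 mcg/L

k = ln 2 / 55.0 = 0.01260 h⁻¹
220 h is 4.000 half-lives, so C = 13.1 × (1/2)^4.000 = 13.1 × 0.06250 ≈ 0.819 mcg/L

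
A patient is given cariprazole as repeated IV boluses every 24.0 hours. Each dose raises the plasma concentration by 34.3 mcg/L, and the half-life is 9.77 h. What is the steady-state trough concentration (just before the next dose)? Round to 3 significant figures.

k = ln 2 / 9.77 = 0.07095 h⁻¹
Fraction remaining after one interval: e^(−kτ) = e^(−0.07095 × 24.0) = 0.1822
R = 1 / (1 − 0.1822) = 1.223
Css,max = 34.3 × 1.223 = 41.94 mcg/L
Css,min = Css,max × e^(−kτ) = 41.94 × 0.1822 ≈ 7.64 mcg/L

7.64 mcg/L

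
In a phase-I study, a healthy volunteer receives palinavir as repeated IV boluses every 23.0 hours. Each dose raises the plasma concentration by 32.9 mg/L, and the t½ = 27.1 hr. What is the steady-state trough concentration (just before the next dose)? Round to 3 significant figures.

41.1 mg/L

k = ln 2 / 27.1 = 0.02558 hr⁻¹
Fraction remaining after one interval: e^(−kτ) = e^(−0.02558 × 23.0) = 0.5553
R = 1 / (1 − 0.5553) = 2.249
Css,max = 32.9 × 2.249 = 73.98 mg/L
Css,min = Css,max × e^(−kτ) = 73.98 × 0.5553 ≈ 41.1 mg/L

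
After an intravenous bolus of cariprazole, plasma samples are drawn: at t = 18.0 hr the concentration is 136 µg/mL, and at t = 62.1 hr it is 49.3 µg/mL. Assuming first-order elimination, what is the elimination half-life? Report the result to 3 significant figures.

k = ln(C₁/C₂) / (t₂ − t₁) = ln(136/49.3) / (62.1 − 18.0)
  = 1.015 / 44.10 = 0.02301 hr⁻¹
t½ = ln 2 / k = ln 2 / 0.02301 ≈ 30.1 hours

30.1 hours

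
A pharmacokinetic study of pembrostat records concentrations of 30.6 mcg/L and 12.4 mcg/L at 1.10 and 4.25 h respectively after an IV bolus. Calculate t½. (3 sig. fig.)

2.42 hours

k = ln(C₁/C₂) / (t₂ − t₁) = ln(30.6/12.4) / (4.25 − 1.10)
  = 0.9033 / 3.150 = 0.2868 h⁻¹
t½ = ln 2 / k = ln 2 / 0.2868 ≈ 2.42 hours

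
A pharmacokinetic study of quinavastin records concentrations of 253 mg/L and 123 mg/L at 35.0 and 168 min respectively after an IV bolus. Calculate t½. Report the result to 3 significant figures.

128 minutes

k = ln(C₁/C₂) / (t₂ − t₁) = ln(253/123) / (168 − 35.0)
  = 0.7212 / 133.0 = 0.005423 min⁻¹
t½ = ln 2 / k = ln 2 / 0.005423 ≈ 128 minutes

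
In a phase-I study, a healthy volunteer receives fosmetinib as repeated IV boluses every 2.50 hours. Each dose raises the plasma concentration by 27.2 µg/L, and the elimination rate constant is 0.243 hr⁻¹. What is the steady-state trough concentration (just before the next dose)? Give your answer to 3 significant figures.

Fraction remaining after one interval: e^(−kτ) = e^(−0.2430 × 2.50) = 0.5447
R = 1 / (1 − 0.5447) = 2.196
Css,max = 27.2 × 2.196 = 59.74 µg/L
Css,min = Css,max × e^(−kτ) = 59.74 × 0.5447 ≈ 32.5 µg/L

32.5 µg/L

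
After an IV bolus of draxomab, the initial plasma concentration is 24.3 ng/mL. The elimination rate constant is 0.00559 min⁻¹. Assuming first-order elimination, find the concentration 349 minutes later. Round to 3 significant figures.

C(t) = C₀ e^(−kt) = 24.3 × e^(−0.005590 × 349) = 24.3 × e^(−1.951) = 24.3 × 0.1421 ≈ 3.45 ng/mL

3.45 ng/mL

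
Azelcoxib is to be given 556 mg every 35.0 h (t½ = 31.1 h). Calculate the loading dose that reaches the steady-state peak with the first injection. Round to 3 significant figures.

k = ln 2 / 31.1 = 0.02229 h⁻¹
Accumulation ratio R = 1 / (1 − e^(−kτ)) = 1 / (1 − e^(−0.02229×35.0)) = 1 / (1 − 0.4584) = 1.846
Loading dose = maintenance dose × R = 556 × 1.846 ≈ 1030 mg

1030 mg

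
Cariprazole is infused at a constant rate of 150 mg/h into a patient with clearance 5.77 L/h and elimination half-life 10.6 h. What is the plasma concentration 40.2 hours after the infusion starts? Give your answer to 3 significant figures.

Css = rate / CL = 150 / 5.77 = 26.00 µg/mL
k = ln 2 / 10.6 = 0.06539 h⁻¹
C(t) = Css (1 − e^(−kt)) = 26.00 × (1 − e^(−2.629)) = 26.00 × 0.9278 ≈ 24.1 µg/mL

24.1 µg/mL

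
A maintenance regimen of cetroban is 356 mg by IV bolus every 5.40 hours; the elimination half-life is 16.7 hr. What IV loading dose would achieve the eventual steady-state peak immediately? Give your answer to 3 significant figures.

k = ln 2 / 16.7 = 0.04151 hr⁻¹
Accumulation ratio R = 1 / (1 − e^(−kτ)) = 1 / (1 − e^(−0.04151×5.40)) = 1 / (1 − 0.7992) = 4.980
Loading dose = maintenance dose × R = 356 × 4.980 ≈ 1770 mg

1770 mg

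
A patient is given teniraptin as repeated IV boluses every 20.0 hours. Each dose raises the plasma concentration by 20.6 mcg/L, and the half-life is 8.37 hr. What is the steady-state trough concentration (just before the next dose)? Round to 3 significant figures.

4.86 mcg/L

k = ln 2 / 8.37 = 0.08281 hr⁻¹
Fraction remaining after one interval: e^(−kτ) = e^(−0.08281 × 20.0) = 0.1909
R = 1 / (1 − 0.1909) = 1.236
Css,max = 20.6 × 1.236 = 25.46 mcg/L
Css,min = Css,max × e^(−kτ) = 25.46 × 0.1909 ≈ 4.86 mcg/L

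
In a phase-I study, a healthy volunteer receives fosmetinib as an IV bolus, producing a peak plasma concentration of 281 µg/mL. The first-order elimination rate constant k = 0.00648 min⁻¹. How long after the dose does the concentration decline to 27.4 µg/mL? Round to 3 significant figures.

359 minutes

C(t) = C₀ e^(−kt)  ⇒  t = ln(C₀/C) / k
t = ln(281/27.4) / 0.006480 = 2.328 / 0.006480 ≈ 359 minutes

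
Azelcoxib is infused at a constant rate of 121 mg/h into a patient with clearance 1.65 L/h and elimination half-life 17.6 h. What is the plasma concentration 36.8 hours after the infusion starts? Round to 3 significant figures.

Css = rate / CL = 121 / 1.65 = 73.33 mg/L
k = ln 2 / 17.6 = 0.03938 h⁻¹
C(t) = Css (1 − e^(−kt)) = 73.33 × (1 − e^(−1.449)) = 73.33 × 0.7653 ≈ 56.1 mg/L

56.1 mg/L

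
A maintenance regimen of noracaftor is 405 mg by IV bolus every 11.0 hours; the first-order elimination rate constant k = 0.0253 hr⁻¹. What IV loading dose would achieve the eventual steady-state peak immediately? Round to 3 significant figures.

1670 mg

Accumulation ratio R = 1 / (1 − e^(−kτ)) = 1 / (1 − e^(−0.02530×11.0)) = 1 / (1 − 0.7571) = 4.116
Loading dose = maintenance dose × R = 405 × 4.116 ≈ 1670 mg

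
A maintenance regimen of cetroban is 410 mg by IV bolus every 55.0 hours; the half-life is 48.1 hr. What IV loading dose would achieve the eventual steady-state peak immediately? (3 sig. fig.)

k = ln 2 / 48.1 = 0.01441 hr⁻¹
Accumulation ratio R = 1 / (1 − e^(−kτ)) = 1 / (1 − e^(−0.01441×55.0)) = 1 / (1 − 0.4527) = 1.827
Loading dose = maintenance dose × R = 410 × 1.827 ≈ 749 mg

749 mg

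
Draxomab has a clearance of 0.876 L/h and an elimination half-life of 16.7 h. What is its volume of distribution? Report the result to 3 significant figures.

k = ln 2 / t½ = ln 2 / 16.7 = 0.04151 h⁻¹
V = CL / k = 0.876 / 0.04151 ≈ 21.1 L

21.1 L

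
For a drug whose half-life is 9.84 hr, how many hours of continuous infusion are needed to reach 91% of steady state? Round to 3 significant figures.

34.2 hours

k = ln 2 / 9.84 = 0.07044 hr⁻¹
f = 1 − e^(−kt)  ⇒  t = −ln(1 − f) / k
t = −ln(1 − 0.91) / 0.07044 = 2.408 / 0.07044 ≈ 34.2 hours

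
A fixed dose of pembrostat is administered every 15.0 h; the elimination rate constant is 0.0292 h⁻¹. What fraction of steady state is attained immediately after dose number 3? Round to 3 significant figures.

0.731

f_n = 1 − e^(−nkτ) = 1 − e^(−3 × 0.02920 × 15.0) = 1 − e^(−1.314) = 1 − 0.2687 ≈ 0.731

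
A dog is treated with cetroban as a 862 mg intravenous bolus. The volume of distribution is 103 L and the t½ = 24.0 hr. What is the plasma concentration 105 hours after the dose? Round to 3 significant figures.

0.403 µg/mL

C₀ = dose / V = 862 / 103 = 8.369 µg/mL
k = ln 2 / 24.0 = 0.02888 hr⁻¹
C(t) = C₀ e^(−kt) = 8.369 × e^(−0.02888 × 105) = 8.369 × e^(−3.033) = 8.369 × 0.04819 ≈ 0.403 µg/mL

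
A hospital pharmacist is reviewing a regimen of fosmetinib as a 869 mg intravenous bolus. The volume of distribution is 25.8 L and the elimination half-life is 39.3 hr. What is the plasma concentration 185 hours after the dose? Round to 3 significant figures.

C₀ = dose / V = 869 / 25.8 = 33.68 µg/mL
k = ln 2 / 39.3 = 0.01764 hr⁻¹
C(t) = C₀ e^(−kt) = 33.68 × e^(−0.01764 × 185) = 33.68 × e^(−3.263) = 33.68 × 0.03828 ≈ 1.29 µg/mL

1.29 µg/mL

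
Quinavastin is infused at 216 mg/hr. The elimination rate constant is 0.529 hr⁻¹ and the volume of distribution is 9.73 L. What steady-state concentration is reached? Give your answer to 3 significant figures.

42.0 µg/mL

CL = k · V = 0.529 × 9.73 = 5.147 L/hr
Css = rate / CL = 216 / 5.147 ≈ 42.0 µg/mL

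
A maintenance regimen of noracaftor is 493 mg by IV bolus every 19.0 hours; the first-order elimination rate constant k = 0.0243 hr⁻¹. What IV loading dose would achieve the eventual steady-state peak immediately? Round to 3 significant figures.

Accumulation ratio R = 1 / (1 − e^(−kτ)) = 1 / (1 − e^(−0.02430×19.0)) = 1 / (1 − 0.6302) = 2.704
Loading dose = maintenance dose × R = 493 × 2.704 ≈ 1330 mg

1330 mg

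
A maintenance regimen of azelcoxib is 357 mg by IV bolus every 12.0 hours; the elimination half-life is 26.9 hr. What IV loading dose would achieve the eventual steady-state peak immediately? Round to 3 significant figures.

k = ln 2 / 26.9 = 0.02577 hr⁻¹
Accumulation ratio R = 1 / (1 − e^(−kτ)) = 1 / (1 − e^(−0.02577×12.0)) = 1 / (1 − 0.7340) = 3.760
Loading dose = maintenance dose × R = 357 × 3.760 ≈ 1340 mg

1340 mg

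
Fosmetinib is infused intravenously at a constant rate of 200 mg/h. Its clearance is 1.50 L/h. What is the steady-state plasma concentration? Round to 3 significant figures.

Css = infusion rate / CL = 200 / 1.50 ≈ 133 mg/L

133 mg/L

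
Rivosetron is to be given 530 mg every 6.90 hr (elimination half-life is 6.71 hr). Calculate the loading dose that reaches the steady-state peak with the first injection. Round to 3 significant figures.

1040 mg

k = ln 2 / 6.71 = 0.1033 hr⁻¹
Accumulation ratio R = 1 / (1 − e^(−kτ)) = 1 / (1 − e^(−0.1033×6.90)) = 1 / (1 − 0.4903) = 1.962
Loading dose = maintenance dose × R = 530 × 1.962 ≈ 1040 mg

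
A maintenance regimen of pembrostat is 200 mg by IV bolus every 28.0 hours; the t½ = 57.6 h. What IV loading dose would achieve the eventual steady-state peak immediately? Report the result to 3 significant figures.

k = ln 2 / 57.6 = 0.01203 h⁻¹
Accumulation ratio R = 1 / (1 − e^(−kτ)) = 1 / (1 − e^(−0.01203×28.0)) = 1 / (1 − 0.7139) = 3.496
Loading dose = maintenance dose × R = 200 × 3.496 ≈ 699 mg

699 mg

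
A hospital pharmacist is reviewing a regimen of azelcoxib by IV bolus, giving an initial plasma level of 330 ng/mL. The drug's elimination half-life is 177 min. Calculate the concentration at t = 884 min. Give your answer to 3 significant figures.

10.4 ng/mL

k = ln 2 / 177 = 0.003916 min⁻¹
C(t) = C₀ e^(−kt) = 330 × e^(−0.003916 × 884) = 330 × e^(−3.462) = 330 × 0.03137 ≈ 10.4 ng/mL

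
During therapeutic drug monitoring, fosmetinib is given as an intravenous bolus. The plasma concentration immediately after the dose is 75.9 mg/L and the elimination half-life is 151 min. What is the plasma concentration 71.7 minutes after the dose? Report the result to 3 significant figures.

54.6 mg/L

k = ln 2 / 151 = 0.004590 min⁻¹
C(t) = C₀ e^(−kt) = 75.9 × e^(−0.004590 × 71.7) = 75.9 × e^(−0.3291) = 75.9 × 0.7195 ≈ 54.6 mg/L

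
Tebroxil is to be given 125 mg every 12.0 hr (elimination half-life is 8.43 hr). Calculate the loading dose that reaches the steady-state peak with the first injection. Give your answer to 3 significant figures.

199 mg

k = ln 2 / 8.43 = 0.08222 hr⁻¹
Accumulation ratio R = 1 / (1 − e^(−kτ)) = 1 / (1 − e^(−0.08222×12.0)) = 1 / (1 − 0.3728) = 1.594
Loading dose = maintenance dose × R = 125 × 1.594 ≈ 199 mg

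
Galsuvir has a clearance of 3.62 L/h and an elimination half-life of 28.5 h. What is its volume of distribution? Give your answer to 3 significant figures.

k = ln 2 / t½ = ln 2 / 28.5 = 0.02432 h⁻¹
V = CL / k = 3.62 / 0.02432 ≈ 149 L

149 L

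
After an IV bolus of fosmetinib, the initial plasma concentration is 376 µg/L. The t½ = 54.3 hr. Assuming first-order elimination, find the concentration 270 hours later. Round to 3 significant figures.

12.0 µg/L

k = ln 2 / 54.3 = 0.01277 hr⁻¹
C(t) = C₀ e^(−kt) = 376 × e^(−0.01277 × 270) = 376 × e^(−3.447) = 376 × 0.03185 ≈ 12.0 µg/L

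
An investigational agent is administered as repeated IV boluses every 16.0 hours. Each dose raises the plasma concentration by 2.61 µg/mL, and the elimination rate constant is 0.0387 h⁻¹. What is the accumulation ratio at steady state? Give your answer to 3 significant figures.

Fraction remaining after one interval: e^(−kτ) = e^(−0.03870 × 16.0) = 0.5384
R = 1 / (1 − 0.5384) = 1 / 0.4616 ≈ 2.17

2.17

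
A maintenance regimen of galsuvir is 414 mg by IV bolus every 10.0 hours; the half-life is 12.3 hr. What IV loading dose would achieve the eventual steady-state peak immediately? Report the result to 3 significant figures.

961 mg

k = ln 2 / 12.3 = 0.05635 hr⁻¹
Accumulation ratio R = 1 / (1 − e^(−kτ)) = 1 / (1 − e^(−0.05635×10.0)) = 1 / (1 − 0.5692) = 2.321
Loading dose = maintenance dose × R = 414 × 2.321 ≈ 961 mg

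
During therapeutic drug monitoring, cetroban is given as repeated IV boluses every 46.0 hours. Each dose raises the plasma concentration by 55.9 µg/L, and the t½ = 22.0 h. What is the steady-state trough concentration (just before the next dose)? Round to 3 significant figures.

17.1 µg/L

k = ln 2 / 22.0 = 0.03151 h⁻¹
Fraction remaining after one interval: e^(−kτ) = e^(−0.03151 × 46.0) = 0.2347
R = 1 / (1 − 0.2347) = 1.307
Css,max = 55.9 × 1.307 = 73.05 µg/L
Css,min = Css,max × e^(−kτ) = 73.05 × 0.2347 ≈ 17.1 µg/L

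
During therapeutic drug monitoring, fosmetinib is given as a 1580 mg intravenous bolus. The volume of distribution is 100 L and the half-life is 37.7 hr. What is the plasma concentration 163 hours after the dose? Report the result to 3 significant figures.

C₀ = dose / V = 1580 / 100 = 15.80 µg/mL
k = ln 2 / 37.7 = 0.01839 hr⁻¹
C(t) = C₀ e^(−kt) = 15.80 × e^(−0.01839 × 163) = 15.80 × e^(−2.997) = 15.80 × 0.04994 ≈ 0.789 µg/mL

0.789 µg/mL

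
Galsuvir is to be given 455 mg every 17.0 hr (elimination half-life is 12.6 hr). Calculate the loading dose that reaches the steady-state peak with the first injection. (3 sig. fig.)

749 mg

k = ln 2 / 12.6 = 0.05501 hr⁻¹
Accumulation ratio R = 1 / (1 − e^(−kτ)) = 1 / (1 − e^(−0.05501×17.0)) = 1 / (1 − 0.3925) = 1.646
Loading dose = maintenance dose × R = 455 × 1.646 ≈ 749 mg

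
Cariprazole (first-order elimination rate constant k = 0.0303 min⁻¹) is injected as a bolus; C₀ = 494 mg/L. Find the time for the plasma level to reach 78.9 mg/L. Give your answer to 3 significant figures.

60.5 minutes

C(t) = C₀ e^(−kt)  ⇒  t = ln(C₀/C) / k
t = ln(494/78.9) / 0.03030 = 1.834 / 0.03030 ≈ 60.5 minutes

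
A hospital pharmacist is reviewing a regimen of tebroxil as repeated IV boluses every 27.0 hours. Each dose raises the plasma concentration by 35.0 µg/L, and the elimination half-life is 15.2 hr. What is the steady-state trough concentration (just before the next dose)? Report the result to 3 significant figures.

k = ln 2 / 15.2 = 0.04560 hr⁻¹
Fraction remaining after one interval: e^(−kτ) = e^(−0.04560 × 27.0) = 0.2919
R = 1 / (1 − 0.2919) = 1.412
Css,max = 35.0 × 1.412 = 49.43 µg/L
Css,min = Css,max × e^(−kτ) = 49.43 × 0.2919 ≈ 14.4 µg/L

14.4 µg/L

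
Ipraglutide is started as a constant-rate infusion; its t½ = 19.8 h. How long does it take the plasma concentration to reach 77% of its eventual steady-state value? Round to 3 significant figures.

k = ln 2 / 19.8 = 0.03501 h⁻¹
f = 1 − e^(−kt)  ⇒  t = −ln(1 − f) / k
t = −ln(1 − 0.77) / 0.03501 = 1.470 / 0.03501 ≈ 42.0 hours

42.0 hours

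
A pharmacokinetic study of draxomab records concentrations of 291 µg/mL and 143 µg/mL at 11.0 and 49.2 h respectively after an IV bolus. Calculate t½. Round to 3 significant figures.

k = ln(C₁/C₂) / (t₂ − t₁) = ln(291/143) / (49.2 − 11.0)
  = 0.7105 / 38.20 = 0.01860 h⁻¹
t½ = ln 2 / k = ln 2 / 0.01860 ≈ 37.3 hours

37.3 hours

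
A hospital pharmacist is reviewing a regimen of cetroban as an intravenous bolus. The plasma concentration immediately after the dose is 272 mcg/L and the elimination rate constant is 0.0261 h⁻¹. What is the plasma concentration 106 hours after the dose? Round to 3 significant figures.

C(t) = C₀ e^(−kt) = 272 × e^(−0.02610 × 106) = 272 × e^(−2.767) = 272 × 0.06288 ≈ 17.1 mcg/L

17.1 mcg/L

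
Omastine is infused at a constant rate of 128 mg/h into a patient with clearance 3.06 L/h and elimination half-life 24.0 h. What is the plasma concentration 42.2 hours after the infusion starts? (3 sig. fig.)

Css = rate / CL = 128 / 3.06 = 41.83 mg/L
k = ln 2 / 24.0 = 0.02888 h⁻¹
C(t) = Css (1 − e^(−kt)) = 41.83 × (1 − e^(−1.219)) = 41.83 × 0.7044 ≈ 29.5 mg/L

29.5 mg/L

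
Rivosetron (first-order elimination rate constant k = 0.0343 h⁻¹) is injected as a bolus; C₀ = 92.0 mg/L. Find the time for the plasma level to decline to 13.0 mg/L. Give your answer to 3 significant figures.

C(t) = C₀ e^(−kt)  ⇒  t = ln(C₀/C) / k
t = ln(92.0/13.0) / 0.03430 = 1.957 / 0.03430 ≈ 57.1 hours

57.1 hours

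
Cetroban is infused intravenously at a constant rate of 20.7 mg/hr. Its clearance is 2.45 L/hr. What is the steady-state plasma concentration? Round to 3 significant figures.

8.45 mg/L

Css = infusion rate / CL = 20.7 / 2.45 ≈ 8.45 mg/L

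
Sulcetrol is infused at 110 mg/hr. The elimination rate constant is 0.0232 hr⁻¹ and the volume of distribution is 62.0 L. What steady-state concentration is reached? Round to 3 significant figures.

CL = k · V = 0.0232 × 62.0 = 1.438 L/hr
Css = rate / CL = 110 / 1.438 ≈ 76.5 µg/mL

76.5 µg/mL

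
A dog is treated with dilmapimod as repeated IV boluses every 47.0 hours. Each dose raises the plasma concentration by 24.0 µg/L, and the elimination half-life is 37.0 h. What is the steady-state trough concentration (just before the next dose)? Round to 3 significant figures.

17.0 µg/L

k = ln 2 / 37.0 = 0.01873 h⁻¹
Fraction remaining after one interval: e^(−kτ) = e^(−0.01873 × 47.0) = 0.4146
R = 1 / (1 − 0.4146) = 1.708
Css,max = 24.0 × 1.708 = 41.00 µg/L
Css,min = Css,max × e^(−kτ) = 41.00 × 0.4146 ≈ 17.0 µg/L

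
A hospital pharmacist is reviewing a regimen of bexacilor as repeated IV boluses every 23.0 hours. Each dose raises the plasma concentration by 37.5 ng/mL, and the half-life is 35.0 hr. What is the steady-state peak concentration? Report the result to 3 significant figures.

k = ln 2 / 35.0 = 0.01980 hr⁻¹
Fraction remaining after one interval: e^(−kτ) = e^(−0.01980 × 23.0) = 0.6341
R = 1 / (1 − 0.6341) = 2.733
Css,max = 37.5 × 2.733 ≈ 102 ng/mL

102 ng/mL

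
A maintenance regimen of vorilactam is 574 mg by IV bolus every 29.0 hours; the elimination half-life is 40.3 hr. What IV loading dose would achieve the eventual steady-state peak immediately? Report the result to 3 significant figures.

1460 mg

k = ln 2 / 40.3 = 0.01720 hr⁻¹
Accumulation ratio R = 1 / (1 − e^(−kτ)) = 1 / (1 − e^(−0.01720×29.0)) = 1 / (1 − 0.6073) = 2.546
Loading dose = maintenance dose × R = 574 × 2.546 ≈ 1460 mg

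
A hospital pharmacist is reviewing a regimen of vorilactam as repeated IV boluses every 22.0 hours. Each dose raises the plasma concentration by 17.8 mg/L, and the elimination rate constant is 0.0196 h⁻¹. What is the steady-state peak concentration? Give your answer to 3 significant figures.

50.8 mg/L

Fraction remaining after one interval: e^(−kτ) = e^(−0.01960 × 22.0) = 0.6497
R = 1 / (1 − 0.6497) = 2.855
Css,max = 17.8 × 2.855 ≈ 50.8 mg/L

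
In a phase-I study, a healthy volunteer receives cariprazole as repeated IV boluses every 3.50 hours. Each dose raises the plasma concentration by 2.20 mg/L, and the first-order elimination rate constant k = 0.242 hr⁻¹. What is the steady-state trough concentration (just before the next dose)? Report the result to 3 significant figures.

1.65 mg/L

Fraction remaining after one interval: e^(−kτ) = e^(−0.2420 × 3.50) = 0.4287
R = 1 / (1 − 0.4287) = 1.750
Css,max = 2.20 × 1.750 = 3.851 mg/L
Css,min = Css,max × e^(−kτ) = 3.851 × 0.4287 ≈ 1.65 mg/L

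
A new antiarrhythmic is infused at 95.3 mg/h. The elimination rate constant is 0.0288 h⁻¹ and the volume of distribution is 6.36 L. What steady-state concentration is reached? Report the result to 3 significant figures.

CL = k · V = 0.0288 × 6.36 = 0.1832 L/h
Css = rate / CL = 95.3 / 0.1832 ≈ 520 mg/L

520 mg/L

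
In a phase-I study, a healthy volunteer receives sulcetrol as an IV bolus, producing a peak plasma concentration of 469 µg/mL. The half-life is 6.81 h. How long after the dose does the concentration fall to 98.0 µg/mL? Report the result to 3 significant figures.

k = ln 2 / 6.81 = 0.1018 h⁻¹
C(t) = C₀ e^(−kt)  ⇒  t = ln(C₀/C) / k
t = ln(469/98.0) / 0.1018 = 1.566 / 0.1018 ≈ 15.4 hours

15.4 hours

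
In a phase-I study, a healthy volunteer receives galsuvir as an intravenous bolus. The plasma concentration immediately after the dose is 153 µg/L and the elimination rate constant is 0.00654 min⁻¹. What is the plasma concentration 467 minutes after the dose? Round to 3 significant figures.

7.22 µg/L

C(t) = C₀ e^(−kt) = 153 × e^(−0.006540 × 467) = 153 × e^(−3.054) = 153 × 0.04716 ≈ 7.22 µg/L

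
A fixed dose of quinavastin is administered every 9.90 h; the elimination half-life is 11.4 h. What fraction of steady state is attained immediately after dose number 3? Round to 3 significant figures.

0.836

k = ln 2 / 11.4 = 0.06080 h⁻¹
f_n = 1 − e^(−nkτ) = 1 − e^(−3 × 0.06080 × 9.90) = 1 − e^(−1.806) = 1 − 0.1643 ≈ 0.836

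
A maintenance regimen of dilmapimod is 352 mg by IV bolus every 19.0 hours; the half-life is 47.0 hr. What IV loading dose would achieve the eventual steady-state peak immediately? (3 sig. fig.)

k = ln 2 / 47.0 = 0.01475 hr⁻¹
Accumulation ratio R = 1 / (1 − e^(−kτ)) = 1 / (1 − e^(−0.01475×19.0)) = 1 / (1 − 0.7556) = 4.092
Loading dose = maintenance dose × R = 352 × 4.092 ≈ 1440 mg

1440 mg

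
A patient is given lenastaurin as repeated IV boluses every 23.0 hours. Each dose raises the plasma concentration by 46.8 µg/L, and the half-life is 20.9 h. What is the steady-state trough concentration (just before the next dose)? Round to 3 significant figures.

40.9 µg/L

k = ln 2 / 20.9 = 0.03316 h⁻¹
Fraction remaining after one interval: e^(−kτ) = e^(−0.03316 × 23.0) = 0.4664
R = 1 / (1 − 0.4664) = 1.874
Css,max = 46.8 × 1.874 = 87.70 µg/L
Css,min = Css,max × e^(−kτ) = 87.70 × 0.4664 ≈ 40.9 µg/L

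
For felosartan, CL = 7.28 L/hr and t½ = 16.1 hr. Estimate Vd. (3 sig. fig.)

169 L

k = ln 2 / t½ = ln 2 / 16.1 = 0.04305 hr⁻¹
V = CL / k = 7.28 / 0.04305 ≈ 169 L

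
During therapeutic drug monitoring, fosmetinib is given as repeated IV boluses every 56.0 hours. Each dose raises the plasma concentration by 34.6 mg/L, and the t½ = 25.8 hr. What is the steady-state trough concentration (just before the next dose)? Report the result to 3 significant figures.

k = ln 2 / 25.8 = 0.02687 hr⁻¹
Fraction remaining after one interval: e^(−kτ) = e^(−0.02687 × 56.0) = 0.2221
R = 1 / (1 − 0.2221) = 1.286
Css,max = 34.6 × 1.286 = 44.48 mg/L
Css,min = Css,max × e^(−kτ) = 44.48 × 0.2221 ≈ 9.88 mg/L

9.88 mg/L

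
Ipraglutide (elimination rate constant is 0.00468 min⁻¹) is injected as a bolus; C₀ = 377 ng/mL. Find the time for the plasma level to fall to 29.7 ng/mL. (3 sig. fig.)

C(t) = C₀ e^(−kt)  ⇒  t = ln(C₀/C) / k
t = ln(377/29.7) / 0.004680 = 2.541 / 0.004680 ≈ 543 minutes

543 minutes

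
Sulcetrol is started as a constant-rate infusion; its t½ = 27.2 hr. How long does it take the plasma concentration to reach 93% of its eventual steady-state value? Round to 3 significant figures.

104 hours

k = ln 2 / 27.2 = 0.02548 hr⁻¹
f = 1 − e^(−kt)  ⇒  t = −ln(1 − f) / k
t = −ln(1 − 0.93) / 0.02548 = 2.659 / 0.02548 ≈ 104 hours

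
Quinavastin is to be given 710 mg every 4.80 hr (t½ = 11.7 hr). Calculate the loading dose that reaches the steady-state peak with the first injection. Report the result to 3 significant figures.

k = ln 2 / 11.7 = 0.05924 hr⁻¹
Accumulation ratio R = 1 / (1 − e^(−kτ)) = 1 / (1 − e^(−0.05924×4.80)) = 1 / (1 − 0.7525) = 4.040
Loading dose = maintenance dose × R = 710 × 4.040 ≈ 2870 mg

2870 mg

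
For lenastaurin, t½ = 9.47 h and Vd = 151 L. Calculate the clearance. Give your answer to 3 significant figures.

k = ln 2 / t½ = ln 2 / 9.47 = 0.07319 h⁻¹
CL = k · V = 0.07319 × 151 ≈ 11.1 L/h

11.1 L/h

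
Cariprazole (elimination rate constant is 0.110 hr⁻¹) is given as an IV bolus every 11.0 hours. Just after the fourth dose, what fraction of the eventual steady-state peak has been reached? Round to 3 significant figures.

f_n = 1 − e^(−nkτ) = 1 − e^(−4 × 0.1100 × 11.0) = 1 − e^(−4.840) = 1 − 0.007907 ≈ 0.992

0.992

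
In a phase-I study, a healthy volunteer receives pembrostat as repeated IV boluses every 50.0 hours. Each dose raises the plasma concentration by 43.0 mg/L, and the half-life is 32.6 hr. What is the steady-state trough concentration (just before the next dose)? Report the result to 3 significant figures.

k = ln 2 / 32.6 = 0.02126 hr⁻¹
Fraction remaining after one interval: e^(−kτ) = e^(−0.02126 × 50.0) = 0.3454
R = 1 / (1 − 0.3454) = 1.528
Css,max = 43.0 × 1.528 = 65.69 mg/L
Css,min = Css,max × e^(−kτ) = 65.69 × 0.3454 ≈ 22.7 mg/L

22.7 mg/L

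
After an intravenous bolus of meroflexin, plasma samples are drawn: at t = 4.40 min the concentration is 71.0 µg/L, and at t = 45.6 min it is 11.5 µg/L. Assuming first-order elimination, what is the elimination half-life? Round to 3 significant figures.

15.7 minutes

k = ln(C₁/C₂) / (t₂ − t₁) = ln(71.0/11.5) / (45.6 − 4.40)
  = 1.820 / 41.20 = 0.04418 min⁻¹
t½ = ln 2 / k = ln 2 / 0.04418 ≈ 15.7 minutes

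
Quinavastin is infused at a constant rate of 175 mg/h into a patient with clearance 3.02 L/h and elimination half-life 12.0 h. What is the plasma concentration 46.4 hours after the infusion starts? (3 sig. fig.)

Css = rate / CL = 175 / 3.02 = 57.95 mg/L
k = ln 2 / 12.0 = 0.05776 h⁻¹
C(t) = Css (1 − e^(−kt)) = 57.95 × (1 − e^(−2.680)) = 57.95 × 0.9314 ≈ 54.0 mg/L

54.0 mg/L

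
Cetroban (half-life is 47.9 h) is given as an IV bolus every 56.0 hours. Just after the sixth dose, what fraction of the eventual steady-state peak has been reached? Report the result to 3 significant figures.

0.992

k = ln 2 / 47.9 = 0.01447 h⁻¹
f_n = 1 − e^(−nkτ) = 1 − e^(−6 × 0.01447 × 56.0) = 1 − e^(−4.862) = 1 − 0.007734 ≈ 0.992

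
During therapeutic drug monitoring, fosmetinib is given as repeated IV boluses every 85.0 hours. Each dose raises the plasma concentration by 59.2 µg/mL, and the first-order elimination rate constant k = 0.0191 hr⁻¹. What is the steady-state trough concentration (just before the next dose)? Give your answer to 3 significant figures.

14.5 µg/mL

Fraction remaining after one interval: e^(−kτ) = e^(−0.01910 × 85.0) = 0.1972
R = 1 / (1 − 0.1972) = 1.246
Css,max = 59.2 × 1.246 = 73.74 µg/mL
Css,min = Css,max × e^(−kτ) = 73.74 × 0.1972 ≈ 14.5 µg/mL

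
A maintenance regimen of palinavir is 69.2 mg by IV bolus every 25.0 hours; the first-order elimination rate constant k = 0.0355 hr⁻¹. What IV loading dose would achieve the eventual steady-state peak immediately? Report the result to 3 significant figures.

118 mg

Accumulation ratio R = 1 / (1 − e^(−kτ)) = 1 / (1 − e^(−0.03550×25.0)) = 1 / (1 − 0.4117) = 1.700
Loading dose = maintenance dose × R = 69.2 × 1.700 ≈ 118 mg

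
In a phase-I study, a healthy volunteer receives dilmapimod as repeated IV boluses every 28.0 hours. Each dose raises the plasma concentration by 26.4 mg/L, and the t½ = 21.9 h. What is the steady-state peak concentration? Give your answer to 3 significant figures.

44.9 mg/L

k = ln 2 / 21.9 = 0.03165 h⁻¹
Fraction remaining after one interval: e^(−kτ) = e^(−0.03165 × 28.0) = 0.4122
R = 1 / (1 − 0.4122) = 1.701
Css,max = 26.4 × 1.701 ≈ 44.9 mg/L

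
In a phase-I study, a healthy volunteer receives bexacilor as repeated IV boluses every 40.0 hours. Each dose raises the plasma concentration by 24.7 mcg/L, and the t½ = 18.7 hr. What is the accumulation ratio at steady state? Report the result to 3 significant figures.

1.29

k = ln 2 / 18.7 = 0.03707 hr⁻¹
Fraction remaining after one interval: e^(−kτ) = e^(−0.03707 × 40.0) = 0.2270
R = 1 / (1 − 0.2270) = 1 / 0.7730 ≈ 1.29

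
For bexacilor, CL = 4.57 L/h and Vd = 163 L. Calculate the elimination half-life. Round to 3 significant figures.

24.7 hours

k = CL / V = 4.57 / 163 = 0.02804 h⁻¹
t½ = ln 2 / k = ln 2 / 0.02804 ≈ 24.7 hours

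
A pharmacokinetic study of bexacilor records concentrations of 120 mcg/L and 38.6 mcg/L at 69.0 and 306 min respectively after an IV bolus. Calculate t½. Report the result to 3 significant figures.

145 minutes

k = ln(C₁/C₂) / (t₂ − t₁) = ln(120/38.6) / (306 − 69.0)
  = 1.134 / 237.0 = 0.004786 min⁻¹
t½ = ln 2 / k = ln 2 / 0.004786 ≈ 145 minutes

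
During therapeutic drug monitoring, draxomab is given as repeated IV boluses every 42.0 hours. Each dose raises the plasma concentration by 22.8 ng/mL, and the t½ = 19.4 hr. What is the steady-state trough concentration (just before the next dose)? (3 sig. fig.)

k = ln 2 / 19.4 = 0.03573 hr⁻¹
Fraction remaining after one interval: e^(−kτ) = e^(−0.03573 × 42.0) = 0.2230
R = 1 / (1 − 0.2230) = 1.287
Css,max = 22.8 × 1.287 = 29.34 ng/mL
Css,min = Css,max × e^(−kτ) = 29.34 × 0.2230 ≈ 6.54 ng/mL

6.54 ng/mL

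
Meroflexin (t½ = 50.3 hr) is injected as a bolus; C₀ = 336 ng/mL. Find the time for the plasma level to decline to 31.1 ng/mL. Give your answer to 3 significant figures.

k = ln 2 / 50.3 = 0.01378 hr⁻¹
C(t) = C₀ e^(−kt)  ⇒  t = ln(C₀/C) / k
t = ln(336/31.1) / 0.01378 = 2.380 / 0.01378 ≈ 173 hours

173 hours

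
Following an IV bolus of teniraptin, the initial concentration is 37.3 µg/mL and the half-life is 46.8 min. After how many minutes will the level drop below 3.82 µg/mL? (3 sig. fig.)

154 minutes

k = ln 2 / 46.8 = 0.01481 min⁻¹
C(t) = C₀ e^(−kt)  ⇒  t = ln(C₀/C) / k
t = ln(37.3/3.82) / 0.01481 = 2.279 / 0.01481 ≈ 154 minutes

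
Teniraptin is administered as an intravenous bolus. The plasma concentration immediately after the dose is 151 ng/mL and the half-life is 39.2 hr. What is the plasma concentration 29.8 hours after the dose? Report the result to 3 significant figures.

k = ln 2 / 39.2 = 0.01768 hr⁻¹
29.8 hr is 0.7602 half-lives, so C = 151 × (1/2)^0.7602 = 151 × 0.5904 ≈ 89.2 ng/mL

89.2 ng/mL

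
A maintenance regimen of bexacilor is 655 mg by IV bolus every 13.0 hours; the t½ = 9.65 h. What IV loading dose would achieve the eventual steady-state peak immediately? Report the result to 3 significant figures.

k = ln 2 / 9.65 = 0.07183 h⁻¹
Accumulation ratio R = 1 / (1 − e^(−kτ)) = 1 / (1 − e^(−0.07183×13.0)) = 1 / (1 − 0.3931) = 1.648
Loading dose = maintenance dose × R = 655 × 1.648 ≈ 1080 mg

1080 mg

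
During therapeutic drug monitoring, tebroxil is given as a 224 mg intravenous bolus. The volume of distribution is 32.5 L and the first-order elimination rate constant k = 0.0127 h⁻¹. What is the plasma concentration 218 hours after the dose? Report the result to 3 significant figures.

0.432 mg/L

C₀ = dose / V = 224 / 32.5 = 6.892 mg/L
C(t) = C₀ e^(−kt) = 6.892 × e^(−0.01270 × 218) = 6.892 × e^(−2.769) = 6.892 × 0.06275 ≈ 0.432 mg/L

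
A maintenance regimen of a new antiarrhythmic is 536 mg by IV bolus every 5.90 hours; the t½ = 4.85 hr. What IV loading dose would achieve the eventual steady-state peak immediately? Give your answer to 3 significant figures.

k = ln 2 / 4.85 = 0.1429 hr⁻¹
Accumulation ratio R = 1 / (1 − e^(−kτ)) = 1 / (1 − e^(−0.1429×5.90)) = 1 / (1 − 0.4303) = 1.755
Loading dose = maintenance dose × R = 536 × 1.755 ≈ 941 mg

941 mg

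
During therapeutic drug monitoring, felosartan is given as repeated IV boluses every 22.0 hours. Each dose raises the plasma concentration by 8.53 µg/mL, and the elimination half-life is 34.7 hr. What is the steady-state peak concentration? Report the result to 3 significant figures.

24.0 µg/mL

k = ln 2 / 34.7 = 0.01998 hr⁻¹
Fraction remaining after one interval: e^(−kτ) = e^(−0.01998 × 22.0) = 0.6444
R = 1 / (1 − 0.6444) = 2.812
Css,max = 8.53 × 2.812 ≈ 24.0 µg/mL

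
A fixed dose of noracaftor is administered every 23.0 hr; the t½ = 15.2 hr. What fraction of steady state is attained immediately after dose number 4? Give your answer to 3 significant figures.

k = ln 2 / 15.2 = 0.04560 hr⁻¹
f_n = 1 − e^(−nkτ) = 1 − e^(−4 × 0.04560 × 23.0) = 1 − e^(−4.195) = 1 − 0.01507 ≈ 0.985

0.985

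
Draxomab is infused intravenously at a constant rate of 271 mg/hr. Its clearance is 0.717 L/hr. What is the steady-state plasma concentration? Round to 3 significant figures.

Css = infusion rate / CL = 271 / 0.717 ≈ 378 µg/mL

378 µg/mL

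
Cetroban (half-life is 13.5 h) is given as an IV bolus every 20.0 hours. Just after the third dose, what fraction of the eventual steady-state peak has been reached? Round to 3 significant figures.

0.954

k = ln 2 / 13.5 = 0.05134 h⁻¹
f_n = 1 − e^(−nkτ) = 1 − e^(−3 × 0.05134 × 20.0) = 1 − e^(−3.081) = 1 − 0.04593 ≈ 0.954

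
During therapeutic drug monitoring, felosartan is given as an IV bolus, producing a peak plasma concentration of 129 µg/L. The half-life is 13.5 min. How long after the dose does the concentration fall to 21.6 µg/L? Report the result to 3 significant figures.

k = ln 2 / 13.5 = 0.05134 min⁻¹
C(t) = C₀ e^(−kt)  ⇒  t = ln(C₀/C) / k
t = ln(129/21.6) / 0.05134 = 1.787 / 0.05134 ≈ 34.8 minutes

34.8 minutes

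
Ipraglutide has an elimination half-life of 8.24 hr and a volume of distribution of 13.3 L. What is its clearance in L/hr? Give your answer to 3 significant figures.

1.12 L/hr

k = ln 2 / t½ = ln 2 / 8.24 = 0.08412 hr⁻¹
CL = k · V = 0.08412 × 13.3 ≈ 1.12 L/hr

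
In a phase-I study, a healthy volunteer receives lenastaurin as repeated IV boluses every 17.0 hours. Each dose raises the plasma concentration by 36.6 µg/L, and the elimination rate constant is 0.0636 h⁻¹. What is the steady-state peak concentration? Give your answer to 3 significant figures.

55.4 µg/L

Fraction remaining after one interval: e^(−kτ) = e^(−0.06360 × 17.0) = 0.3392
R = 1 / (1 − 0.3392) = 1.513
Css,max = 36.6 × 1.513 ≈ 55.4 µg/L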